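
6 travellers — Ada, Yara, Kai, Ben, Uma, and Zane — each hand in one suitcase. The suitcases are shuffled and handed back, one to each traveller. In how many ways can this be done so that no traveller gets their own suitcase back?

Let Aᵢ be the assignments in which traveller i gets their own suitcase. We want the size of the complement of A₁∪…∪A_6.
By inclusion–exclusion this is Σ_{j=0}^{6} (−1)^j C(6,j)·(6−j)!.
Computing: 720 − 720 + 360 − 120 + 30 − 6 + 1 = 265.

265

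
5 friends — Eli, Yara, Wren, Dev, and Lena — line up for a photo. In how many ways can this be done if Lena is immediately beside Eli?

Glue Lena and Eli into one block (2 internal orders), leaving 4 units to arrange in a row.
So the count is 2·(4)! = 48.

48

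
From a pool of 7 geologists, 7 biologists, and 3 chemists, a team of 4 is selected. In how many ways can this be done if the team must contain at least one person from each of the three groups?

With no constraint there are C(17,4) = 2380 possible selections.
Selections missing a whole group: no geologists → C(10,4) = 210; no biologists → C(10,4) = 210; no chemists → C(14,4) = 1001.
Add back selections omitting two groups (i.e. drawn from a single group): C(7,4) + C(7,4) + C(3,4) = 70.
By inclusion–exclusion: 2380 − 1421 + 70 = 1029.

1029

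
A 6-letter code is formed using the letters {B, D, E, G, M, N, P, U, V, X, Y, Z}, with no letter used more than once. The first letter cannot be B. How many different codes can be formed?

The first letter has 12−1 = 11 choices (anything except B).
The remaining 5 letters are filled from the other 11 symbols without repetition: 11 × 10 × 9 × 8 × 7 = 55440.
Total: 11 × 55440 = 609840.

609840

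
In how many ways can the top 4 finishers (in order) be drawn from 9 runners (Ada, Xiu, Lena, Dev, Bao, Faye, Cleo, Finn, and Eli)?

There are 9 choices for 1st place, 8 for 2nd, and so on down to 6 for position 4.
That gives 9 × 8 × 7 × 6 = 3024.

3024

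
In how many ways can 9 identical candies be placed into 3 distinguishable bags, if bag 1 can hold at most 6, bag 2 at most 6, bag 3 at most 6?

37

Without the upper bounds there are C(11,2) = 55 ways to split 9 among 3 bags.
Subtract solutions that violate a single cap (substitute x_i' = x_i − (cap_i+1)): x_1 ≥ 7 gives C(4,2) = 6; x_2 ≥ 7 gives C(4,2) = 6; x_3 ≥ 7 gives C(4,2) = 6. Together 18.
No two caps can be exceeded simultaneously, so the pair terms are all 0.
By inclusion–exclusion the count is 55 − 18 + 0 = 37.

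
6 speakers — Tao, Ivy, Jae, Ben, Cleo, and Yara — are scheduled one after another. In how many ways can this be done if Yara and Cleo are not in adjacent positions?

480

There are 6! = 720 arrangements in all. If Yara and Cleo are adjacent, merging them into one block gives 2·(5)! = 240 arrangements.
So 720 − 240 = 480 arrangements keep them apart.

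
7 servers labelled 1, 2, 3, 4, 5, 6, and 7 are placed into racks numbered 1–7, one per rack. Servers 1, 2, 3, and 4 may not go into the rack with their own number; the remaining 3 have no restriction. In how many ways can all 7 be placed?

Let Aᵢ (for 1 ≤ i ≤ 4) be the placements that put server i in its forbidden rack. Any j of these fix j positions, leaving (7−j)! ways to fill the rest, and there are C(4,j) ways to pick which j.
By inclusion–exclusion, the number of valid placements is Σ_{j=0}^{4} (−1)^j C(4,j)·(7−j)!.
Computing: 5040 − 2880 + 720 − 96 + 6 = 2790.

2790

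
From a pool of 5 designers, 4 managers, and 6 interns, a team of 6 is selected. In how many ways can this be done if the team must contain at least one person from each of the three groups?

With no constraint there are C(15,6) = 5005 possible selections.
Selections missing a whole group: no designers → C(10,6) = 210; no managers → C(11,6) = 462; no interns → C(9,6) = 84.
Add back selections omitting two groups (i.e. drawn from a single group): C(5,6) + C(4,6) + C(6,6) = 1.
By inclusion–exclusion: 5005 − 756 + 1 = 4250.

4250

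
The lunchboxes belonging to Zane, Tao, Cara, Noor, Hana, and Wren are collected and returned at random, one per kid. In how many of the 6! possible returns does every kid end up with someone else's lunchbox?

265

This is the derangement count D_6: permutations of 6 items with no fixed point.
By inclusion–exclusion this is Σ_{j=0}^{6} (−1)^j C(6,j)·(6−j)!.
Computing: 720 − 720 + 360 − 120 + 30 − 6 + 1 = 265.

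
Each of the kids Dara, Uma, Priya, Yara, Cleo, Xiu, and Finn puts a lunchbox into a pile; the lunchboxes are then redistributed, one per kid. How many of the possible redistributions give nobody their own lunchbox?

1854

Let Aᵢ be the assignments in which kid i gets their own lunchbox. We want the size of the complement of A₁∪…∪A_7.
By inclusion–exclusion this is Σ_{j=0}^{7} (−1)^j C(7,j)·(7−j)!.
Computing: 5040 − 5040 + 2520 − 840 + 210 − 42 + 7 − 1 = 1854.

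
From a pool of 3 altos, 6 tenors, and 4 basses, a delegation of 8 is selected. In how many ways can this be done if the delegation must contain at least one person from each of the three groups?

1233

With no constraint there are C(13,8) = 1287 possible selections.
Selections missing a whole group: no altos → C(10,8) = 45; no tenors → C(7,8) = 0; no basses → C(9,8) = 9.
Add back selections omitting two groups (i.e. drawn from a single group): C(3,8) + C(6,8) + C(4,8) = 0.
By inclusion–exclusion: 1287 − 54 + 0 = 1233.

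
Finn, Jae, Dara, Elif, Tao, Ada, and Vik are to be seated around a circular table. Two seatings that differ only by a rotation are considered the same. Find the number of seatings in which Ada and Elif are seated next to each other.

Treat {Ada, Elif} as one unit (2 internal orders) and seat the resulting 6 units around the table: (5)! circular arrangements.
So 2 × (5)! = 2 × 120 = 240.

240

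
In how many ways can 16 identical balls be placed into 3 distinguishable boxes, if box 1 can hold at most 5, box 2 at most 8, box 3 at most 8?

21

By stars and bars, unrestricted non-negative solutions to x_1+…+x_3 = 16 number C(16+2,2) = 153.
Subtract solutions that violate a single cap (substitute x_i' = x_i − (cap_i+1)): x_1 ≥ 6 gives C(12,2) = 66; x_2 ≥ 9 gives C(9,2) = 36; x_3 ≥ 9 gives C(9,2) = 36. Together 138.
Add back pairs where two caps are both exceeded: 3 + 3 + 0 = 6.
By inclusion–exclusion the count is 153 − 138 + 6 = 21.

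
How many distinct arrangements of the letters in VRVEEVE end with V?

Fix V in the last position and arrange the remaining 6 letters.
Those 6 letters have E appearing 3 times and V appearing twice, giving (6)!/(3!·2!) = 60.

60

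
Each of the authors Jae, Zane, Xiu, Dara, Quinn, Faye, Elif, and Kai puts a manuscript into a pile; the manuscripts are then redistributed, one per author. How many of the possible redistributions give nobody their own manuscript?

14833

Count assignments avoiding every fixed point. For any j of the 8 authors fixed to their own manuscript, the other 8−j can be arranged in (8−j)! ways.
By inclusion–exclusion this is Σ_{j=0}^{8} (−1)^j C(8,j)·(8−j)!.
Computing: 40320 − 40320 + 20160 − 6720 + 1680 − 336 + 56 − 8 + 1 = 14833.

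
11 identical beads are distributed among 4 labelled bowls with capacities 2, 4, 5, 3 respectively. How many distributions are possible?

19

By stars and bars, unrestricted non-negative solutions to x_1+…+x_4 = 11 number C(11+3,3) = 364.
Subtract solutions that violate a single cap (substitute x_i' = x_i − (cap_i+1)): x_1 ≥ 3 gives C(11,3) = 165; x_2 ≥ 5 gives C(9,3) = 84; x_3 ≥ 6 gives C(8,3) = 56; x_4 ≥ 4 gives C(10,3) = 120. Together 425.
Add back pairs where two caps are both exceeded: 20 + 10 + 35 + 1 + 10 + 4 = 80.
By inclusion–exclusion the count is 364 − 425 + 80 = 19.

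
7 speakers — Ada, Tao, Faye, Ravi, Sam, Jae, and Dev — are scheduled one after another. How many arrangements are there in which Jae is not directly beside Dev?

There are 7! = 5040 arrangements in all. If Jae and Dev are adjacent, merging them into one block gives 2·(6)! = 1440 arrangements.
Complementary counting: 5040 − 1440 = 3600.

3600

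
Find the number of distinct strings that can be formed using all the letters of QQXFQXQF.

420

Letter multiplicities in QQXFQXQF: F×2, Q×4, X×2.
Dividing 8! = 40320 by 4!·2!·2! = 96 for the repeated letters gives 420.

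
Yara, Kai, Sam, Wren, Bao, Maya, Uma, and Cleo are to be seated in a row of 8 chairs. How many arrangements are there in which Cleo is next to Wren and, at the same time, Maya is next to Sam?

Treat {Cleo,Wren} as one block (2 orders) and {Maya,Sam} as another (2 orders).
That leaves 6 units to arrange: 2 × 2 × 6! = 4 × 720 = 2880.

2880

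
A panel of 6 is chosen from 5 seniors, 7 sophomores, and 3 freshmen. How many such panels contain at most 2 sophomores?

1890

Split by how many sophomores are chosen (0 through 2).
Sum: C(7,0)·C(8,6) + C(7,1)·C(8,5) + C(7,2)·C(8,4) = 28 + 392 + 1470 = 1890.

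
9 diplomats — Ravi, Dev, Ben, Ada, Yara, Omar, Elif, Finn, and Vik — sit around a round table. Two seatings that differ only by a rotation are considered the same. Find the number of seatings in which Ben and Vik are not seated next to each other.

All circular seatings of 9 people number (8)! = 40320.
Seatings with Ben beside Vik: treat them as a block with 2 internal orders, giving 2 × (7)! = 10080.
Subtracting, 40320 − 10080 = 30240.

30240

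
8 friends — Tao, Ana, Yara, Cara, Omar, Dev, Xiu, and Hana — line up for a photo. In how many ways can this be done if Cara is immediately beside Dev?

10080

Place the 6 others and the Cara-Dev pair as 7 objects in a line; the pair has 2 internal arrangements.
So the count is 2·(7)! = 10080.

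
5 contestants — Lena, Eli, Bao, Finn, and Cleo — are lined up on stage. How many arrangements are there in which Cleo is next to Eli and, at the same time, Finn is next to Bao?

24

Treat {Cleo,Eli} as one block (2 orders) and {Finn,Bao} as another (2 orders).
That leaves 3 units to arrange: 2 × 2 × 3! = 4 × 6 = 24.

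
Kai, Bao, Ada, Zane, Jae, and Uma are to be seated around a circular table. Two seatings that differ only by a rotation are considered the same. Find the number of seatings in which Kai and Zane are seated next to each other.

48

Glue Kai and Zane into a block (2 internal orders). Seating 5 units around a circle gives (4)! arrangements.
So 2 × (4)! = 2 × 24 = 48.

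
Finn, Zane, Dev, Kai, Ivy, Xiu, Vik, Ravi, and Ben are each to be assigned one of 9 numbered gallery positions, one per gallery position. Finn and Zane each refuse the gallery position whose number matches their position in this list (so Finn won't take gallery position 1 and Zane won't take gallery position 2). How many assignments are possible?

287280

Let Aᵢ (for i ∈ {1, 2}) be the placements that put person i in their forbidden gallery position. Any j of these fix j positions, leaving (9−j)! ways to fill the rest, and there are C(2,j) ways to pick which j.
By inclusion–exclusion, the number of valid placements is Σ_{j=0}^{2} (−1)^j C(2,j)·(9−j)!.
Computing: 362880 − 80640 + 5040 = 287280.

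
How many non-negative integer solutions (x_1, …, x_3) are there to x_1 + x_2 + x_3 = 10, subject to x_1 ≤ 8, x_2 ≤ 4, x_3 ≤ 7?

36

Ignoring the caps, the number of non-negative solutions to x_1+…+x_3 = 10 is C(12,2) = 66.
Subtract solutions that violate a single cap (substitute x_i' = x_i − (cap_i+1)): x_1 ≥ 9 gives C(3,2) = 3; x_2 ≥ 5 gives C(7,2) = 21; x_3 ≥ 8 gives C(4,2) = 6. Together 30.
No two caps can be exceeded simultaneously, so the pair terms are all 0.
By inclusion–exclusion the count is 66 − 30 + 0 = 36.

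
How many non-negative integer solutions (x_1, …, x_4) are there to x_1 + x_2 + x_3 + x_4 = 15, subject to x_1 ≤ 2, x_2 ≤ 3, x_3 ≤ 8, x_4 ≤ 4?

Without the upper bounds there are C(18,3) = 816 ways to split 15 among 4 variables.
Subtract solutions that violate a single cap (substitute x_i' = x_i − (cap_i+1)): x_1 ≥ 3 gives C(15,3) = 455; x_2 ≥ 4 gives C(14,3) = 364; x_3 ≥ 9 gives C(9,3) = 84; x_4 ≥ 5 gives C(13,3) = 286. Together 1189.
Add back pairs where two caps are both exceeded: 165 + 20 + 120 + 10 + 84 + 4 = 403.
Subtract triples: 0 + 20 + 0 + 0 = 20.
By inclusion–exclusion the count is 816 − 1189 + 403 − 20 = 10.

10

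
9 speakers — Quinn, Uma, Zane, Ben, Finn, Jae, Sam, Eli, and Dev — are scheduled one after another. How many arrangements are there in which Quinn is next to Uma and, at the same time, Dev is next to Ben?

20160

Treat {Quinn,Uma} as one block (2 orders) and {Dev,Ben} as another (2 orders).
That leaves 7 units to arrange: 2 × 2 × 7! = 4 × 5040 = 20160.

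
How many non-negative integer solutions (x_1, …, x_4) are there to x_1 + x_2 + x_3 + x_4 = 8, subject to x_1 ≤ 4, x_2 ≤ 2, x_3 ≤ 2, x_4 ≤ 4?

27

Without the upper bounds there are C(11,3) = 165 ways to split 8 among 4 variables.
Subtract solutions that violate a single cap (substitute x_i' = x_i − (cap_i+1)): x_1 ≥ 5 gives C(6,3) = 20; x_2 ≥ 3 gives C(8,3) = 56; x_3 ≥ 3 gives C(8,3) = 56; x_4 ≥ 5 gives C(6,3) = 20. Together 152.
Add back pairs where two caps are both exceeded: 1 + 1 + 0 + 10 + 1 + 1 = 14.
By inclusion–exclusion the count is 165 − 152 + 14 = 27.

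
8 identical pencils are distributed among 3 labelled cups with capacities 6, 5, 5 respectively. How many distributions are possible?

Without the upper bounds there are C(10,2) = 45 ways to split 8 among 3 cups.
Subtract solutions that violate a single cap (substitute x_i' = x_i − (cap_i+1)): x_1 ≥ 7 gives C(3,2) = 3; x_2 ≥ 6 gives C(4,2) = 6; x_3 ≥ 6 gives C(4,2) = 6. Together 15.
No two caps can be exceeded simultaneously, so the pair terms are all 0.
By inclusion–exclusion the count is 45 − 15 + 0 = 30.

30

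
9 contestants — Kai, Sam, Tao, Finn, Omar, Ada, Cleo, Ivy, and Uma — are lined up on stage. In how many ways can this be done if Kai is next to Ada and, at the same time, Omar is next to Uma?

20160

Treat {Kai,Ada} as one block (2 orders) and {Omar,Uma} as another (2 orders).
That leaves 7 units to arrange: 2 × 2 × 7! = 4 × 5040 = 20160.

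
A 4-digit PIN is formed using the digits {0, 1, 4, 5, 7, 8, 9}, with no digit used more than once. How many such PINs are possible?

This is a permutation of 4 out of 7: P(7,4) = 7!/3!.
That product is 7 × 6 × 5 × 4 = 840.

840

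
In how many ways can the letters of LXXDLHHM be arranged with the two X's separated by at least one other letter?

There are 8!/(2!·2!·2!) = 5040 arrangements of LXXDLHHM in total.
Arrangements with the X's together: treat XX as one letter, giving (7)!/(2!·2!) = 1260.
Subtracting, 5040 − 1260 = 3780 arrangements keep the X's apart.

3780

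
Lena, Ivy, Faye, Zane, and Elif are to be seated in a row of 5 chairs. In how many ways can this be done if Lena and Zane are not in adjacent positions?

72

Of the 5! = 120 arrangements, those with Lena and Zane adjacent number 2 × 4! = 48 (treat the pair as a block with 2 internal orders).
Complementary counting: 120 − 48 = 72.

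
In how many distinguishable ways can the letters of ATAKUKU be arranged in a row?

The 7 letters of ATAKUKU have repeats: A appearing twice, K appearing twice, and U appearing twice.
Dividing 7! = 5040 by 2!·2!·2! = 8 for the repeated letters gives 630.

630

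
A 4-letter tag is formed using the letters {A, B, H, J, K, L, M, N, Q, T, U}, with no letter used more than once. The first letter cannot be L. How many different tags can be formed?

7200

The first letter has 11−1 = 10 choices (anything except L).
The remaining 3 letters are filled from the other 10 symbols without repetition: 10 × 9 × 8 = 720.
Total: 10 × 720 = 7200.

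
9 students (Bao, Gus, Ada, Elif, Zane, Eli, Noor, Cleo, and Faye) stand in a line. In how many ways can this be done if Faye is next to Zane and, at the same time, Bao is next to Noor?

Treat {Faye,Zane} as one block (2 orders) and {Bao,Noor} as another (2 orders).
That leaves 7 units to arrange: 2 × 2 × 7! = 4 × 5040 = 20160.

20160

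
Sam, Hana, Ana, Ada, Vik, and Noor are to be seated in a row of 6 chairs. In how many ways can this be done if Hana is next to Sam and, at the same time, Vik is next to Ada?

Treat {Hana,Sam} as one block (2 orders) and {Vik,Ada} as another (2 orders).
That leaves 4 units to arrange: 2 × 2 × 4! = 4 × 24 = 96.

96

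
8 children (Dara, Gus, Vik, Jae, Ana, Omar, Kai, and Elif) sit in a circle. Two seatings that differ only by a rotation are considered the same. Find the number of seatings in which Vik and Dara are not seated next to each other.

Without the restriction there are (7)! = 5040 seatings.
Those with Vik next to Dara: fuse the pair into one unit and seat 7 units around a circle — 2·(6)! = 1440.
Subtracting, 5040 − 1440 = 3600.

3600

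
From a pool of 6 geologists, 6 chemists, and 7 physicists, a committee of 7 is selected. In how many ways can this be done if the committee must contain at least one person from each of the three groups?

Unrestricted: C(19,7) = 50388 ways to pick any 7 of the 19.
Subtract selections that omit an entire group: no geologists → C(13,7) = 1716; no chemists → C(13,7) = 1716; no physicists → C(12,7) = 792.
Add back selections omitting two groups (i.e. drawn from a single group): C(6,7) + C(6,7) + C(7,7) = 1.
By inclusion–exclusion: 50388 − 4224 + 1 = 46165.

46165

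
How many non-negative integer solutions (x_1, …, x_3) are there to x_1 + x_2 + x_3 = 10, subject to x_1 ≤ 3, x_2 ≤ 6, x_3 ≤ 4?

Without the upper bounds there are C(12,2) = 66 ways to split 10 among 3 variables.
Subtract solutions that violate a single cap (substitute x_i' = x_i − (cap_i+1)): x_1 ≥ 4 gives C(8,2) = 28; x_2 ≥ 7 gives C(5,2) = 10; x_3 ≥ 5 gives C(7,2) = 21. Together 59.
Add back pairs where two caps are both exceeded: 0 + 3 + 0 = 3.
By inclusion–exclusion the count is 66 − 59 + 3 = 10.

10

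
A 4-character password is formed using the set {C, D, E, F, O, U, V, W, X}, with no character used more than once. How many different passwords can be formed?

3024

This is a permutation of 4 out of 9: P(9,4) = 9!/5!.
9 × 8 × 7 × 6 = 3024.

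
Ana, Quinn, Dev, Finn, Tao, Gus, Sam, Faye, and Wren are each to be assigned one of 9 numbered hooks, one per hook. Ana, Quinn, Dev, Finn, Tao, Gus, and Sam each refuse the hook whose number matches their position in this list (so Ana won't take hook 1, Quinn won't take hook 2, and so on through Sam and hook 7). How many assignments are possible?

Let Aᵢ (for 1 ≤ i ≤ 7) be the placements that put person i in their forbidden hook. Any j of these fix j positions, leaving (9−j)! ways to fill the rest, and there are C(7,j) ways to pick which j.
By inclusion–exclusion, the number of valid placements is Σ_{j=0}^{7} (−1)^j C(7,j)·(9−j)!.
Computing: 362880 − 282240 + 105840 − 25200 + 4200 − 504 + 42 − 2 = 165016.

165016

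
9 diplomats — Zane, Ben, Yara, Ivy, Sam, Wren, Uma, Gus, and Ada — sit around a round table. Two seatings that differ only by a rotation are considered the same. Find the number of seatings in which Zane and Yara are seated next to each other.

Treat {Zane, Yara} as one unit (2 internal orders) and seat the resulting 8 units around the table: (7)! circular arrangements.
So 2 × (7)! = 2 × 5040 = 10080.

10080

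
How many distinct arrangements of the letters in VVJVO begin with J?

4

With the first slot taken by J, it remains to arrange the other 4 letters (VVVO).
Those 4 letters have V appearing 3 times, giving (4)!/(3!) = 4.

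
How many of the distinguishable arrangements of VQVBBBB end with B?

With the last slot taken by B, it remains to arrange the other 6 letters (VQVBBB).
Those 6 letters have B appearing 3 times and V appearing twice, giving (6)!/(3!·2!) = 60.

60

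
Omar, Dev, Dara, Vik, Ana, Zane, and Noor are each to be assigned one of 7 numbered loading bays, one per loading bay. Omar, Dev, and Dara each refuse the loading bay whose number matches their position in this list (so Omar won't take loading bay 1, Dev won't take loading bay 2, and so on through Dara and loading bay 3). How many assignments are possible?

3216

Let Aᵢ (for i ∈ {1, 2, 3}) be the placements that put person i in their forbidden loading bay. Any j of these fix j positions, leaving (7−j)! ways to fill the rest, and there are C(3,j) ways to pick which j.
By inclusion–exclusion, the number of valid placements is Σ_{j=0}^{3} (−1)^j C(3,j)·(7−j)!.
Computing: 5040 − 2160 + 360 − 24 = 3216.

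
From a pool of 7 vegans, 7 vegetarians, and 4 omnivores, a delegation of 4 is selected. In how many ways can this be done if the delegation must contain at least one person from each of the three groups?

1470

Unrestricted: C(18,4) = 3060 ways to pick any 4 of the 18.
Selections missing a whole group: no vegans → C(11,4) = 330; no vegetarians → C(11,4) = 330; no omnivores → C(14,4) = 1001.
Add back selections omitting two groups (i.e. drawn from a single group): C(7,4) + C(7,4) + C(4,4) = 71.
By inclusion–exclusion: 3060 − 1661 + 71 = 1470.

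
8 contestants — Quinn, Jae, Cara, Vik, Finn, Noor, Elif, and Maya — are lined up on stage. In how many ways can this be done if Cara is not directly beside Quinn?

30240

Of the 8! = 40320 arrangements, those with Cara and Quinn adjacent number 2 × 7! = 10080 (treat the pair as a block with 2 internal orders).
So 40320 − 10080 = 30240 arrangements keep them apart.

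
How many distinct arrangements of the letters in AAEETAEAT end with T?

With the last slot taken by T, it remains to arrange the other 8 letters (AAEEAEAT).
Those 8 letters have A appearing 4 times and E appearing 3 times, giving (8)!/(4!·3!) = 280.

280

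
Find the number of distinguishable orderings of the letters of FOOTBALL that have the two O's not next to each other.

Total arrangements of FOOTBALL: 8!/(2!·2!) = 10080.
Arrangements with the O's together: treat OO as one letter, giving (7)!/(2!) = 2520.
Subtracting, 10080 − 2520 = 7560 arrangements keep the O's apart.

7560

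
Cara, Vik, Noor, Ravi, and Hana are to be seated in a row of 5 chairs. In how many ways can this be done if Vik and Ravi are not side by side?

72

Of the 5! = 120 arrangements, those with Vik and Ravi adjacent number 2 × 4! = 48 (treat the pair as a block with 2 internal orders).
So 120 − 48 = 72 arrangements keep them apart.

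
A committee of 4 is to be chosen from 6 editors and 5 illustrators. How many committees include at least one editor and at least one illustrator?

310

Unrestricted: C(11,4) = 330 ways to pick any 4 of the 11.
Selections missing a whole group: no editors → C(5,4) = 5; no illustrators → C(6,4) = 15.
Both groups omitted at once is impossible, so 330 − 20 = 310.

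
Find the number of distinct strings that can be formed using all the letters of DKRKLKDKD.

2520

Letter multiplicities in DKRKLKDKD: D×3, K×4, L×1, R×1.
The number of distinct arrangements is 9!/(4!·3!) = 362880/144 = 2520.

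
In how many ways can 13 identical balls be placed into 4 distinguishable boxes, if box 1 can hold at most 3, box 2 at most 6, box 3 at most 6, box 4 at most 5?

94

By stars and bars, unrestricted non-negative solutions to x_1+…+x_4 = 13 number C(13+3,3) = 560.
Subtract solutions that violate a single cap (substitute x_i' = x_i − (cap_i+1)): x_1 ≥ 4 gives C(12,3) = 220; x_2 ≥ 7 gives C(9,3) = 84; x_3 ≥ 7 gives C(9,3) = 84; x_4 ≥ 6 gives C(10,3) = 120. Together 508.
Add back pairs where two caps are both exceeded: 10 + 10 + 20 + 0 + 1 + 1 = 42.
By inclusion–exclusion the count is 560 − 508 + 42 = 94.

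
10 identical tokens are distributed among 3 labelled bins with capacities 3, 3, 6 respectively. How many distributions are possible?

6

Without the upper bounds there are C(12,2) = 66 ways to split 10 among 3 bins.
Subtract solutions that violate a single cap (substitute x_i' = x_i − (cap_i+1)): x_1 ≥ 4 gives C(8,2) = 28; x_2 ≥ 4 gives C(8,2) = 28; x_3 ≥ 7 gives C(5,2) = 10. Together 66.
Add back pairs where two caps are both exceeded: 6 + 0 + 0 = 6.
By inclusion–exclusion the count is 66 − 66 + 6 = 6.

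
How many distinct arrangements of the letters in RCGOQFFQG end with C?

Fix C in the last position and arrange the remaining 8 letters.
Those 8 letters have F appearing twice, G appearing twice, and Q appearing twice, giving (8)!/(2!·2!·2!) = 5040.

5040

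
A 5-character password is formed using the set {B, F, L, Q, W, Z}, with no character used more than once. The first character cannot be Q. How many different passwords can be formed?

The first character has 6−1 = 5 choices (anything except Q).
The remaining 4 characters are filled from the other 5 symbols without repetition: 5 × 4 × 3 × 2 = 120.
Total: 5 × 120 = 600.

600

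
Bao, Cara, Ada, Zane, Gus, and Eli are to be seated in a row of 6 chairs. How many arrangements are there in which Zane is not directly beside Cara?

480

Of the 6! = 720 arrangements, those with Zane and Cara adjacent number 2 × 5! = 240 (treat the pair as a block with 2 internal orders).
So 720 − 240 = 480 arrangements keep them apart.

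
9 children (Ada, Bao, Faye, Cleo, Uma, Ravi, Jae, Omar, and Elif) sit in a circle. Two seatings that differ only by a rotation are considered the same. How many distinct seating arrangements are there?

40320

Fix one person's seat to break rotational symmetry; the remaining 8 people can be arranged in (8)! = 40320 ways.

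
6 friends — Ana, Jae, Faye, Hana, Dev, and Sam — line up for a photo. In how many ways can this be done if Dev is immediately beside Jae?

240

Place the 4 others and the Dev-Jae pair as 5 objects in a line; the pair has 2 internal arrangements.
That gives 2 × 5! = 2 × 120 = 240.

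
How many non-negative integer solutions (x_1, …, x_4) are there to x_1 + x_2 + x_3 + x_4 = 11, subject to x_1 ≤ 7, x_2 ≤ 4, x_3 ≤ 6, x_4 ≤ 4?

145

Without the upper bounds there are C(14,3) = 364 ways to split 11 among 4 variables.
Subtract solutions that violate a single cap (substitute x_i' = x_i − (cap_i+1)): x_1 ≥ 8 gives C(6,3) = 20; x_2 ≥ 5 gives C(9,3) = 84; x_3 ≥ 7 gives C(7,3) = 35; x_4 ≥ 5 gives C(9,3) = 84. Together 223.
Add back pairs where two caps are both exceeded: 0 + 0 + 0 + 0 + 4 + 0 = 4.
By inclusion–exclusion the count is 364 − 223 + 4 = 145.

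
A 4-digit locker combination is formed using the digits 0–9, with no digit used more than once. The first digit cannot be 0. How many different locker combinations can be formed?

The first digit has 10−1 = 9 choices (anything except 0).
The remaining 3 digits are filled from the other 9 symbols without repetition: 9 × 8 × 7 = 504.
Total: 9 × 504 = 4536.

4536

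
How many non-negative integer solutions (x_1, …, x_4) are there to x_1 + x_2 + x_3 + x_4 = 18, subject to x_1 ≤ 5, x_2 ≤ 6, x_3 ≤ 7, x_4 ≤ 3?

By stars and bars, unrestricted non-negative solutions to x_1+…+x_4 = 18 number C(18+3,3) = 1330.
Subtract solutions that violate a single cap (substitute x_i' = x_i − (cap_i+1)): x_1 ≥ 6 gives C(15,3) = 455; x_2 ≥ 7 gives C(14,3) = 364; x_3 ≥ 8 gives C(13,3) = 286; x_4 ≥ 4 gives C(17,3) = 680. Together 1785.
Add back pairs where two caps are both exceeded: 56 + 35 + 165 + 20 + 120 + 84 = 480.
Subtract triples: 0 + 4 + 1 + 0 = 5.
By inclusion–exclusion the count is 1330 − 1785 + 480 − 5 = 20.

20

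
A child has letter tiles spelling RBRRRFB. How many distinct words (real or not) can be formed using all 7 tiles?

The 7 letters of RBRRRFB have repeats: B appearing twice and R appearing 4 times.
So there are 7! / (4!·2!) = 105 distinguishable arrangements.

105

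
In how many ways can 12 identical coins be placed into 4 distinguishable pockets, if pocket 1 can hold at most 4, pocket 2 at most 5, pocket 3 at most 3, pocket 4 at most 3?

Without the upper bounds there are C(15,3) = 455 ways to split 12 among 4 pockets.
Subtract solutions that violate a single cap (substitute x_i' = x_i − (cap_i+1)): x_1 ≥ 5 gives C(10,3) = 120; x_2 ≥ 6 gives C(9,3) = 84; x_3 ≥ 4 gives C(11,3) = 165; x_4 ≥ 4 gives C(11,3) = 165. Together 534.
Add back pairs where two caps are both exceeded: 4 + 20 + 20 + 10 + 10 + 35 = 99.
By inclusion–exclusion the count is 455 − 534 + 99 = 20.

20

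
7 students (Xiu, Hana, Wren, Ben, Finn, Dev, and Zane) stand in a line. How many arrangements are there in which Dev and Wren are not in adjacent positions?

There are 7! = 5040 arrangements in all. If Dev and Wren are adjacent, merging them into one block gives 2·(6)! = 1440 arrangements.
So 5040 − 1440 = 3600 arrangements keep them apart.

3600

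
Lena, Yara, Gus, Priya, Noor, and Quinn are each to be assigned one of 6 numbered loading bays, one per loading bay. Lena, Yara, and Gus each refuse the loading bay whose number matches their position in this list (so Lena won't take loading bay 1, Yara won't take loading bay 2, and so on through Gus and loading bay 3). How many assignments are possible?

426

Let Aᵢ (for i ∈ {1, 2, 3}) be the placements that put person i in their forbidden loading bay. Any j of these fix j positions, leaving (6−j)! ways to fill the rest, and there are C(3,j) ways to pick which j.
By inclusion–exclusion, the number of valid placements is Σ_{j=0}^{3} (−1)^j C(3,j)·(6−j)!.
Computing: 720 − 360 + 72 − 6 = 426.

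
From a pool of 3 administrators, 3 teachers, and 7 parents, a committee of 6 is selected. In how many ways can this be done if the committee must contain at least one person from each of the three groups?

Total 6-person selections from all 13: C(13,6) = 1716.
Selections missing a whole group: no administrators → C(10,6) = 210; no teachers → C(10,6) = 210; no parents → C(6,6) = 1.
Add back selections omitting two groups (i.e. drawn from a single group): C(3,6) + C(3,6) + C(7,6) = 7.
By inclusion–exclusion: 1716 − 421 + 7 = 1302.

1302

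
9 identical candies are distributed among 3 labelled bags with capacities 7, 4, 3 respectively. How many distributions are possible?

17

Without the upper bounds there are C(11,2) = 55 ways to split 9 among 3 bags.
Subtract solutions that violate a single cap (substitute x_i' = x_i − (cap_i+1)): x_1 ≥ 8 gives C(3,2) = 3; x_2 ≥ 5 gives C(6,2) = 15; x_3 ≥ 4 gives C(7,2) = 21. Together 39.
Add back pairs where two caps are both exceeded: 0 + 0 + 1 = 1.
By inclusion–exclusion the count is 55 − 39 + 1 = 17.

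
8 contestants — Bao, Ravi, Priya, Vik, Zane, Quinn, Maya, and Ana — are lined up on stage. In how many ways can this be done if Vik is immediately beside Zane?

Place the 6 others and the Vik-Zane pair as 7 objects in a line; the pair has 2 internal arrangements.
That gives 2 × 7! = 2 × 5040 = 10080.

10080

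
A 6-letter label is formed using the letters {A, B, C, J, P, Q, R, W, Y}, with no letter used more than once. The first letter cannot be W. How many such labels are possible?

The first letter has 9−1 = 8 choices (anything except W).
The remaining 5 letters are filled from the other 8 symbols without repetition: 8 × 7 × 6 × 5 × 4 = 6720.
Total: 8 × 6720 = 53760.

53760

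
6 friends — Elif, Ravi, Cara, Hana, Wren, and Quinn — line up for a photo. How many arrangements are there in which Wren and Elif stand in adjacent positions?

240

Place the 4 others and the Wren-Elif pair as 5 objects in a line; the pair has 2 internal arrangements.
So the count is 2·(5)! = 240.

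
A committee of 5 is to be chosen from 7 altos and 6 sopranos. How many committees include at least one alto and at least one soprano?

1260

With no constraint there are C(13,5) = 1287 possible selections.
Selections missing a whole group: no altos → C(6,5) = 6; no sopranos → C(7,5) = 21.
Both groups omitted at once is impossible, so 1287 − 27 = 1260.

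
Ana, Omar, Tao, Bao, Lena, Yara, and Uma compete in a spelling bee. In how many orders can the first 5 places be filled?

2520

This is an ordered selection of 5 from 7: P(7,5).
That gives 7 × 6 × 5 × 4 × 3 = 2520.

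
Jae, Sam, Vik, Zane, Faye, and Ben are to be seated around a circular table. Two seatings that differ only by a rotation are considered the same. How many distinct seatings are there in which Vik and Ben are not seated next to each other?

72

All circular seatings of 6 people number (5)! = 120.
Those with Vik next to Ben: fuse the pair into one unit and seat 5 units around a circle — 2·(4)! = 48.
Subtracting, 120 − 48 = 72.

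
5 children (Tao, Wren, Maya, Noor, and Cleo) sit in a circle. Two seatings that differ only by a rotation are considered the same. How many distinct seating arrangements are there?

24

Around a circle, 5 distinct people have 5!/5 = (4)! = 24 rotationally distinct seatings.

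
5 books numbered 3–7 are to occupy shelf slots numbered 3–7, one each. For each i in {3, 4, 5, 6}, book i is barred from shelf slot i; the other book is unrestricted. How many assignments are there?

53

Let Aᵢ (for 3 ≤ i ≤ 6) be the placements that put book i in its forbidden shelf slot. Any j of these fix j positions, leaving (5−j)! ways to fill the rest, and there are C(4,j) ways to pick which j.
By inclusion–exclusion, the number of valid placements is Σ_{j=0}^{4} (−1)^j C(4,j)·(5−j)!.
Computing: 120 − 96 + 36 − 8 + 1 = 53.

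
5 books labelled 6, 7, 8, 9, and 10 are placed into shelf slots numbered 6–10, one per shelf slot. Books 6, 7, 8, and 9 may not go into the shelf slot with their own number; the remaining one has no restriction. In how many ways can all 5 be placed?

53

Let Aᵢ (for 6 ≤ i ≤ 9) be the placements that put book i in its forbidden shelf slot. Any j of these fix j positions, leaving (5−j)! ways to fill the rest, and there are C(4,j) ways to pick which j.
By inclusion–exclusion, the number of valid placements is Σ_{j=0}^{4} (−1)^j C(4,j)·(5−j)!.
Computing: 120 − 96 + 36 − 8 + 1 = 53.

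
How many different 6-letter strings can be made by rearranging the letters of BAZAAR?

120

The 6 letters of BAZAAR have repeats: A appearing 3 times.
So there are 6! / (3!) = 120 distinguishable arrangements.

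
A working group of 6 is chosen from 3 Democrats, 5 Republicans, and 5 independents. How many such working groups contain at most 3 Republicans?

Split by how many Republicans are chosen (0 through 3).
Sum: C(5,0)·C(8,6) + C(5,1)·C(8,5) + C(5,2)·C(8,4) + C(5,3)·C(8,3) = 28 + 280 + 700 + 560 = 1568.

1568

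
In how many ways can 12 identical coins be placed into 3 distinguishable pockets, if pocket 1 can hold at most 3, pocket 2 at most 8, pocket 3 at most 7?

Without the upper bounds there are C(14,2) = 91 ways to split 12 among 3 pockets.
Subtract solutions that violate a single cap (substitute x_i' = x_i − (cap_i+1)): x_1 ≥ 4 gives C(10,2) = 45; x_2 ≥ 9 gives C(5,2) = 10; x_3 ≥ 8 gives C(6,2) = 15. Together 70.
Add back pairs where two caps are both exceeded: 0 + 1 + 0 = 1.
By inclusion–exclusion the count is 91 − 70 + 1 = 22.

22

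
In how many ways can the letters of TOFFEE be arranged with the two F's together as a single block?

60

Treat the 2 copies of F as a single block. The multiset to arrange is then {FF, E, E, O, T}, 5 items in all.
That gives (5)!/(2!) = 60 arrangements.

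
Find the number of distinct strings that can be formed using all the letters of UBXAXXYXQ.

15120

The 9 letters of UBXAXXYXQ have repeats: X appearing 4 times.
The number of distinct arrangements is 9!/(4!) = 362880/24 = 15120.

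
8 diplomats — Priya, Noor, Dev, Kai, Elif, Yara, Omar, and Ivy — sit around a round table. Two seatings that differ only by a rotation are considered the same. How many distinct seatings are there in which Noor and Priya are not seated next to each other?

All circular seatings of 8 people number (7)! = 5040.
Seatings with Noor beside Priya: treat them as a block with 2 internal orders, giving 2 × (6)! = 1440.
Subtracting, 5040 − 1440 = 3600.

3600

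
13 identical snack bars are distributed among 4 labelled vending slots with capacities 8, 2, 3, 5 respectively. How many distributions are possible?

By stars and bars, unrestricted non-negative solutions to x_1+…+x_4 = 13 number C(13+3,3) = 560.
Subtract solutions that violate a single cap (substitute x_i' = x_i − (cap_i+1)): x_1 ≥ 9 gives C(7,3) = 35; x_2 ≥ 3 gives C(13,3) = 286; x_3 ≥ 4 gives C(12,3) = 220; x_4 ≥ 6 gives C(10,3) = 120. Together 661.
Add back pairs where two caps are both exceeded: 4 + 1 + 0 + 84 + 35 + 20 = 144.
Subtract triples: 0 + 0 + 0 + 1 = 1.
By inclusion–exclusion the count is 560 − 661 + 144 − 1 = 42.

42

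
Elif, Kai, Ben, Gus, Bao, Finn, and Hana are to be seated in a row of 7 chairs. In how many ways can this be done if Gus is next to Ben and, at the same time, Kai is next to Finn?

Treat {Gus,Ben} as one block (2 orders) and {Kai,Finn} as another (2 orders).
That leaves 5 units to arrange: 2 × 2 × 5! = 4 × 120 = 480.

480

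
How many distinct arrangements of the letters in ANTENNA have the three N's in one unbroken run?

Treat the 3 copies of N as a single block. The multiset to arrange is then {NNN, A, A, E, T}, 5 items in all.
That gives (5)!/(2!) = 60 arrangements.

60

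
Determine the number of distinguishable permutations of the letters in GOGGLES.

The 7 letters of GOGGLES have repeats: G appearing 3 times.
So there are 7! / (3!) = 840 distinguishable arrangements.

840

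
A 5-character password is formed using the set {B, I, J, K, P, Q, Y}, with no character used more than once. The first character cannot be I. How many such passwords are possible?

2160

The first character has 7−1 = 6 choices (anything except I).
The remaining 4 characters are filled from the other 6 symbols without repetition: 6 × 5 × 4 × 3 = 360.
Total: 6 × 360 = 2160.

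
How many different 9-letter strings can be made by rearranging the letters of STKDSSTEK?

15120

STKDSSTEK has 9 letters with K appearing twice, S appearing 3 times, and T appearing twice.
The number of distinct arrangements is 9!/(3!·2!·2!) = 362880/24 = 15120.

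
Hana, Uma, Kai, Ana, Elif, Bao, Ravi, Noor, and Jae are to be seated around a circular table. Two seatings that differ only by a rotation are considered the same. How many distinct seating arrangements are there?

Fix one person's seat to break rotational symmetry; the remaining 8 people can be arranged in (8)! = 40320 ways.

40320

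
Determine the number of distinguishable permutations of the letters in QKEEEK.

60

Letter multiplicities in QKEEEK: E×3, K×2, Q×1.
So there are 6! / (3!·2!) = 60 distinguishable arrangements.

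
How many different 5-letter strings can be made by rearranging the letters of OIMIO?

Letter multiplicities in OIMIO: I×2, M×1, O×2.
The number of distinct arrangements is 5!/(2!·2!) = 120/4 = 30.

30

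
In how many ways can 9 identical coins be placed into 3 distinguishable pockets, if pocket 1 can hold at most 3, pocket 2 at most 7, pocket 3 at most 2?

By stars and bars, unrestricted non-negative solutions to x_1+…+x_3 = 9 number C(9+2,2) = 55.
Subtract solutions that violate a single cap (substitute x_i' = x_i − (cap_i+1)): x_1 ≥ 4 gives C(7,2) = 21; x_2 ≥ 8 gives C(3,2) = 3; x_3 ≥ 3 gives C(8,2) = 28. Together 52.
Add back pairs where two caps are both exceeded: 0 + 6 + 0 = 6.
By inclusion–exclusion the count is 55 − 52 + 6 = 9.

9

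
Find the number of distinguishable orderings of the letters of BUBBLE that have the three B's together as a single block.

24

Treat the 3 copies of B as a single block. The multiset to arrange is then {BBB, E, L, U}, 4 items in all.
All 4 items are distinct, so there are (4)! = 24 arrangements.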